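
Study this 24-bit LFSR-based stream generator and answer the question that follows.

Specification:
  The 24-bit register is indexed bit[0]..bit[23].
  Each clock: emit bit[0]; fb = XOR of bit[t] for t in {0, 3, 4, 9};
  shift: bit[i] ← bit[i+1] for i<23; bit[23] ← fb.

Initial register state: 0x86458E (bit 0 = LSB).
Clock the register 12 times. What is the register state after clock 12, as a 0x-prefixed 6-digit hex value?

reg_0 = 0x86458E
clock 1: out=0, reg = 0xC322C7
clock 2: out=1, reg = 0x619163
clock 3: out=1, reg = 0xB0C8B1
clock 4: out=1, reg = 0x586458
clock 5: out=0, reg = 0x2C322C
clock 6: out=0, reg = 0x161916
clock 7: out=0, reg = 0x8B0C8B
clock 8: out=1, reg = 0x458645
clock 9: out=1, reg = 0x22C322
clock 10: out=0, reg = 0x916191
clock 11: out=1, reg = 0x48B0C8
clock 12: out=0, reg = 0xA45864

0xA45864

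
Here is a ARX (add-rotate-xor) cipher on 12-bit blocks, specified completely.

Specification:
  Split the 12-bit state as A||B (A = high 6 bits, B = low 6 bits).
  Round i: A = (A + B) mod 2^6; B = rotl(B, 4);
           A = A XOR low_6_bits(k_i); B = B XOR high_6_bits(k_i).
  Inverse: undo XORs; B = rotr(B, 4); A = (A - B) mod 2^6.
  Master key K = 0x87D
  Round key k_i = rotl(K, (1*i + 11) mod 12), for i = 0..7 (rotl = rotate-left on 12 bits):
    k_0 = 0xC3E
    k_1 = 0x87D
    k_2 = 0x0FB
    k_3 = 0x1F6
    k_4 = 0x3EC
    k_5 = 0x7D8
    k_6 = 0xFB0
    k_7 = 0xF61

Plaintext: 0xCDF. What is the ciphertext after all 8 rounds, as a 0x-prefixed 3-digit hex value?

s_0 = plaintext = 0xCDF
s_1 = Round(s_0, k_0) = 0xB07
s_2 = Round(s_1, k_1) = 0x390
s_3 = Round(s_2, k_2) = 0x947
s_4 = Round(s_3, k_3) = 0x6B6
s_5 = Round(s_4, k_4) = 0xF22
s_6 = Round(s_5, k_5) = 0x1B7
s_7 = Round(s_6, k_6) = 0x343
s_8 = Round(s_7, k_7) = 0xC4D

0xC4D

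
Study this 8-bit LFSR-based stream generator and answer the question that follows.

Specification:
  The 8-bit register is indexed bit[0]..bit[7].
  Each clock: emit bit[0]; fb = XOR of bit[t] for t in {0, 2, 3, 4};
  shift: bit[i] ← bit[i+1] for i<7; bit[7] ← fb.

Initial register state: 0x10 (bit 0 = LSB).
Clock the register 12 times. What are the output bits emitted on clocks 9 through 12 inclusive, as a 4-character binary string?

1110

reg_0 = 0x10
clock 1: out=0, reg = 0x88
clock 2: out=0, reg = 0xC4
clock 3: out=0, reg = 0xE2
clock 4: out=0, reg = 0x71
clock 5: out=1, reg = 0x38
clock 6: out=0, reg = 0x1C
clock 7: out=0, reg = 0x8E
clock 8: out=0, reg = 0x47
clock 9: out=1, reg = 0x23
clock 10: out=1, reg = 0x91
clock 11: out=1, reg = 0x48
clock 12: out=0, reg = 0xA4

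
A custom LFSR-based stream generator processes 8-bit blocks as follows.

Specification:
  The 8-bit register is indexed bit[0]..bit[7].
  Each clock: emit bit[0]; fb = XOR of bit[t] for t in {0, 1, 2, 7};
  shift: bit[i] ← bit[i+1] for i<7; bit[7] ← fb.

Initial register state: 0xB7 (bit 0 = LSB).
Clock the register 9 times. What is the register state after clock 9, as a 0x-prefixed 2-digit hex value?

reg_0 = 0xB7
clock 1: out=1, reg = 0x5B
clock 2: out=1, reg = 0x2D
clock 3: out=1, reg = 0x16
clock 4: out=0, reg = 0x0B
clock 5: out=1, reg = 0x05
clock 6: out=1, reg = 0x02
clock 7: out=0, reg = 0x81
clock 8: out=1, reg = 0x40
clock 9: out=0, reg = 0x20

0x20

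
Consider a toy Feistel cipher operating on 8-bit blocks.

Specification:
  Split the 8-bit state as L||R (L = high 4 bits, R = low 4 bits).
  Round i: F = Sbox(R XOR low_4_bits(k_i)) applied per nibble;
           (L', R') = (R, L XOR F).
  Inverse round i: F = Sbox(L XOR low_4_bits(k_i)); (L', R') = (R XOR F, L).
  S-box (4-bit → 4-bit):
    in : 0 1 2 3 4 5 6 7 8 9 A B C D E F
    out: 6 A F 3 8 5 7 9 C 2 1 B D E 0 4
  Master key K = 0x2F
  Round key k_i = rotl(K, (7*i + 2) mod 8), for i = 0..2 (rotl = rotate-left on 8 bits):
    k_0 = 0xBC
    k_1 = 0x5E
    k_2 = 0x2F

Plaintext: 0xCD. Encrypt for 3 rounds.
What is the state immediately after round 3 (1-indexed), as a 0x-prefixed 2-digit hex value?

s_0 = plaintext = 0xCD
s_1 = Round(s_0, k_0) = 0xD6
s_2 = Round(s_1, k_1) = 0x61
s_3 = Round(s_2, k_2) = 0x16

0x16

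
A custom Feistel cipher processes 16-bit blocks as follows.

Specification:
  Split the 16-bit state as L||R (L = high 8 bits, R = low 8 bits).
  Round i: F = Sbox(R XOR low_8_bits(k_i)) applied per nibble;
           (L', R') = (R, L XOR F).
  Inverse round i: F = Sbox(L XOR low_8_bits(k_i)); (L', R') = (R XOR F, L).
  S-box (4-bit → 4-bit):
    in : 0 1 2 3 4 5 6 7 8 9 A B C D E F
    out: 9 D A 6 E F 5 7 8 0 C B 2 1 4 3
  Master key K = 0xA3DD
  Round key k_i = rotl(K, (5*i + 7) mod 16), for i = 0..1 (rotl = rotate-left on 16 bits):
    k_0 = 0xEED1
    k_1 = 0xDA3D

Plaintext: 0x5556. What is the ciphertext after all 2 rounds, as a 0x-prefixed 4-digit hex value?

s_0 = plaintext = 0x5556
s_1 = Round(s_0, k_0) = 0x56D2
s_2 = Round(s_1, k_1) = 0xD215

0xD215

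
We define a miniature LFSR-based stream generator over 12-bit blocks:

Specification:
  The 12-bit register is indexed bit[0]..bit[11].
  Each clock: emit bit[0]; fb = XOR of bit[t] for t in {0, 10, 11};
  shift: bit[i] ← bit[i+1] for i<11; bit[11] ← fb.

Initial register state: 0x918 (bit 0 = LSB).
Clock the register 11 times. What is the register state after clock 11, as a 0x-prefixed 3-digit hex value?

reg_0 = 0x918
clock 1: out=0, reg = 0xC8C
clock 2: out=0, reg = 0x646
clock 3: out=0, reg = 0xB23
clock 4: out=1, reg = 0x591
clock 5: out=1, reg = 0x2C8
clock 6: out=0, reg = 0x164
clock 7: out=0, reg = 0x0B2
clock 8: out=0, reg = 0x059
clock 9: out=1, reg = 0x82C
clock 10: out=0, reg = 0xC16
clock 11: out=0, reg = 0x60B

0x60B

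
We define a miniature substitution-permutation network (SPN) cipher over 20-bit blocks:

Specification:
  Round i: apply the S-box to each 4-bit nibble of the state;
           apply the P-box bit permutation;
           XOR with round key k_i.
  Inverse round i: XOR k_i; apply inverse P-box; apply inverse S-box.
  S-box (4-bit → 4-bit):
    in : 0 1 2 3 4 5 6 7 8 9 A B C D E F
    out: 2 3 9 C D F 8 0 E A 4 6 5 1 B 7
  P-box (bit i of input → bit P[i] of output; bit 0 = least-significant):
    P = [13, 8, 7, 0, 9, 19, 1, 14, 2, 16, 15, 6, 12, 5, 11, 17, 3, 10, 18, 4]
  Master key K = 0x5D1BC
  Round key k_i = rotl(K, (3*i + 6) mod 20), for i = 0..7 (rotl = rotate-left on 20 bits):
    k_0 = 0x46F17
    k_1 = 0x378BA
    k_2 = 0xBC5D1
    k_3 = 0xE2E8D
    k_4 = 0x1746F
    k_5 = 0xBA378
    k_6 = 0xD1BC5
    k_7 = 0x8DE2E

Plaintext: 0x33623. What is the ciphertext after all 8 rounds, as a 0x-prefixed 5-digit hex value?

0x21209

s_0 = plaintext = 0x33623
s_1 = Round(s_0, k_0) = 0x225C6
s_2 = Round(s_1, k_1) = 0x0EAE5
s_3 = Round(s_2, k_2) = 0x13270
s_4 = Round(s_3, k_3) = 0xC23C1
s_5 = Round(s_4, k_4) = 0x7C725
s_6 = Round(s_5, k_5) = 0xBD8F9
s_7 = Round(s_6, k_6) = 0x08C86
s_8 = Round(s_7, k_7) = 0x21209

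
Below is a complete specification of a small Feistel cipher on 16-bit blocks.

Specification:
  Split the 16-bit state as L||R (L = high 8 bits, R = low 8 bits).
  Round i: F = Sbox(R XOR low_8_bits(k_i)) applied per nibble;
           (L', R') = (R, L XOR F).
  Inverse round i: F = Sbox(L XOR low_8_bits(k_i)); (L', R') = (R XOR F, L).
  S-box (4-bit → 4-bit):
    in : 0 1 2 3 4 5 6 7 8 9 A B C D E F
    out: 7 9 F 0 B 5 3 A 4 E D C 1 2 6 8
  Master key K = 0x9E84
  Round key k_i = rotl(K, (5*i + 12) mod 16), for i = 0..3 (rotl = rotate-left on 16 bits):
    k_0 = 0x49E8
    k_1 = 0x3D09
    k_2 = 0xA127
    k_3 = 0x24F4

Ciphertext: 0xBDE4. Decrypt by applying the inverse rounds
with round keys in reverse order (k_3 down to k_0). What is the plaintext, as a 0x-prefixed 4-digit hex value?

s_0 = ciphertext = 0xBDE4
s_1 = InvRound(s_0, k_3) = 0x5ABD
s_2 = InvRound(s_1, k_2) = 0x1F5A
s_3 = InvRound(s_2, k_1) = 0xC91F
s_4 = InvRound(s_3, k_0) = 0xE6C9

0xE6C9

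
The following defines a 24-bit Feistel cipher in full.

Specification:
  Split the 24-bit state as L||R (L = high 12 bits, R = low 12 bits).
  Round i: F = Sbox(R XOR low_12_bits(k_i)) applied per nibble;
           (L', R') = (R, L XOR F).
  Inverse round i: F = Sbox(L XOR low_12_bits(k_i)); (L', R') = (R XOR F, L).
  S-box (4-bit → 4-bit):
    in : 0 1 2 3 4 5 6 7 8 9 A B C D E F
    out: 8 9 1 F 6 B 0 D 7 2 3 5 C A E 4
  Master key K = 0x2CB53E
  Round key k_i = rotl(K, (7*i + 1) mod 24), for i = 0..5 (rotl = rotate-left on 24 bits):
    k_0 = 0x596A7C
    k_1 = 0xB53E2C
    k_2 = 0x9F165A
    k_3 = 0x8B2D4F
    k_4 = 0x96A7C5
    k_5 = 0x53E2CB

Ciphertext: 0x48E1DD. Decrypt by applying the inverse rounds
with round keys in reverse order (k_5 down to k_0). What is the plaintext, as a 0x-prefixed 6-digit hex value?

s_0 = ciphertext = 0x48E1DD
s_1 = InvRound(s_0, k_5) = 0x1B648E
s_2 = InvRound(s_1, k_4) = 0x4511B6
s_3 = InvRound(s_2, k_3) = 0x328451
s_4 = InvRound(s_3, k_2) = 0xF80328
s_5 = InvRound(s_4, k_1) = 0xA14F80
s_6 = InvRound(s_5, k_0) = 0x787A14

0x787A14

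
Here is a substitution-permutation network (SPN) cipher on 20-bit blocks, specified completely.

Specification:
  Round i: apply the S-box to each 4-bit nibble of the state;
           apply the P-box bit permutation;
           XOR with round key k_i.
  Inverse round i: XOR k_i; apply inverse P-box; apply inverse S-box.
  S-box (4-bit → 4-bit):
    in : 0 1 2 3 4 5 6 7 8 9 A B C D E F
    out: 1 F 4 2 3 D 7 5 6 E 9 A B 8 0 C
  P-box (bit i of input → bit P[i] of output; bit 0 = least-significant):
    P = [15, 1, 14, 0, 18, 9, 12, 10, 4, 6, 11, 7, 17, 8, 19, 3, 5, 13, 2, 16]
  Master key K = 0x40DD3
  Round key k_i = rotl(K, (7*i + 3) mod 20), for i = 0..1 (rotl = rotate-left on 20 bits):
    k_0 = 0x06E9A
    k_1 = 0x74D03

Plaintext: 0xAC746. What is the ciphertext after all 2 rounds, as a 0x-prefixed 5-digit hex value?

s_0 = plaintext = 0xAC746
s_1 = Round(s_0, k_0) = 0x7A5A0
s_2 = Round(s_1, k_1) = 0x1C1BF

0x1C1BF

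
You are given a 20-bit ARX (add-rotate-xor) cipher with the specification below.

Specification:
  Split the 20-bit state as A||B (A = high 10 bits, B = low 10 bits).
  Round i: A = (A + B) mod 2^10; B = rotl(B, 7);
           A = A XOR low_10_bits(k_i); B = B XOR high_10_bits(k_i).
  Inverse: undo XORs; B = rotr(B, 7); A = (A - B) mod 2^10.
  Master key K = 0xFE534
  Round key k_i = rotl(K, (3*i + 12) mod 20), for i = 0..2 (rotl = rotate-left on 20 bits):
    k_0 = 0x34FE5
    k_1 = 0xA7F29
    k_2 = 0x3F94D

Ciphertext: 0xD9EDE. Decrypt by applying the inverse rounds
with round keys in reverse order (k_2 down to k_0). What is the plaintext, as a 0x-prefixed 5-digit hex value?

s_0 = ciphertext = 0xD9EDE
s_1 = InvRound(s_0, k_2) = 0x49904
s_2 = InvRound(s_1, k_1) = 0x4C0DF
s_3 = InvRound(s_2, k_0) = 0x9D460

0x9D460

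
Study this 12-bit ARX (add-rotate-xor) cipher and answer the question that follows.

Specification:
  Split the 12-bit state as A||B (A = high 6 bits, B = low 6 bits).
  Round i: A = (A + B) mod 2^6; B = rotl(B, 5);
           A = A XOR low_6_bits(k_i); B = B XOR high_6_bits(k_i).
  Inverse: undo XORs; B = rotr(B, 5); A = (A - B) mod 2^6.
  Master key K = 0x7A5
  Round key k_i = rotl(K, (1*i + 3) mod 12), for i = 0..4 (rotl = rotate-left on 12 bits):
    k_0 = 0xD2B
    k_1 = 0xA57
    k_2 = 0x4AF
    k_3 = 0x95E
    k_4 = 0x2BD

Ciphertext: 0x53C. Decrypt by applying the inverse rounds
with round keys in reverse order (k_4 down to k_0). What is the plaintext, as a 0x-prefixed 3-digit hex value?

0x65F

s_0 = ciphertext = 0x53C
s_1 = InvRound(s_0, k_4) = 0xF2D
s_2 = InvRound(s_1, k_3) = 0x490
s_3 = InvRound(s_2, k_2) = 0xE44
s_4 = InvRound(s_3, k_1) = 0x4DB
s_5 = InvRound(s_4, k_0) = 0x65F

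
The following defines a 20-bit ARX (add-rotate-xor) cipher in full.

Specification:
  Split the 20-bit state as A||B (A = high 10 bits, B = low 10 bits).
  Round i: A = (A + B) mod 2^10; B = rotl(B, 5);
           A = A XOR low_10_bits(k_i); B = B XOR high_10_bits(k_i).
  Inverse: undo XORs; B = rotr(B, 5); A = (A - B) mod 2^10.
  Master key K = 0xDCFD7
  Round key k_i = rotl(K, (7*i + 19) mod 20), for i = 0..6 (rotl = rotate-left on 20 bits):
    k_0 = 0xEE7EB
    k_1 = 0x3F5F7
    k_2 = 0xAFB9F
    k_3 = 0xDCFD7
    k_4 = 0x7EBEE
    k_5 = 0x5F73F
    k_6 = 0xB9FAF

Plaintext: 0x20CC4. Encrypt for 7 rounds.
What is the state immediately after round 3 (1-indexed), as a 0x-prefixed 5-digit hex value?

0x2FE26

s_0 = plaintext = 0x20CC4
s_1 = Round(s_0, k_0) = 0xAB33F
s_2 = Round(s_1, k_1) = 0x07304
s_3 = Round(s_2, k_2) = 0x2FE26
s_4 = Round(s_3, k_3) = 0x4CBA2
s_5 = Round(s_4, k_4) = 0xCE9A7
s_6 = Round(s_5, k_5) = 0xF7990
s_7 = Round(s_6, k_6) = 0xB04EB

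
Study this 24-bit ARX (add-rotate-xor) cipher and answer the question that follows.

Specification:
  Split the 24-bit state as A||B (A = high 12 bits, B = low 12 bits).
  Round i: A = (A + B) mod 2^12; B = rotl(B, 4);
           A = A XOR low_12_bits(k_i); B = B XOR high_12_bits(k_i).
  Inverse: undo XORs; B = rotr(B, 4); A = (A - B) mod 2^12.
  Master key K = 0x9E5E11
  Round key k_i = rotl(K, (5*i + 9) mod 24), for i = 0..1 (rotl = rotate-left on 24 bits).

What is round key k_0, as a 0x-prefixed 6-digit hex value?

0xBC233C

K = 0x9E5E11
k_0 = rotl(K, (5*0+9) mod 24) = rotl(K, 9) = 0xBC233C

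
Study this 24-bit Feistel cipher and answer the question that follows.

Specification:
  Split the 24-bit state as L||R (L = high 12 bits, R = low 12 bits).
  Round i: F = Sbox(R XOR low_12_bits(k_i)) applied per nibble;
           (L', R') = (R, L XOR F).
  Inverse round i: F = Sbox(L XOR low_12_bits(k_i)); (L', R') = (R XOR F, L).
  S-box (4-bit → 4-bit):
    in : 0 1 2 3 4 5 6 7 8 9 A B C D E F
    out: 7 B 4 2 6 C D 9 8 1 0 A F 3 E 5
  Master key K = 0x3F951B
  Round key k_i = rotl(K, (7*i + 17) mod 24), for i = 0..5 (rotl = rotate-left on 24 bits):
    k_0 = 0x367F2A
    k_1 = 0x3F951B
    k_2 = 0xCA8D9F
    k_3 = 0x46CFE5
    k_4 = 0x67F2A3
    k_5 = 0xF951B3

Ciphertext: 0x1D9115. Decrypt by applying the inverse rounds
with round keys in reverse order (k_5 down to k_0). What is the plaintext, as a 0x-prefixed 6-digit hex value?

0x8AB988

s_0 = ciphertext = 0x1D9115
s_1 = InvRound(s_0, k_5) = 0x6C51D9
s_2 = InvRound(s_1, k_4) = 0x7046C5
s_3 = InvRound(s_2, k_3) = 0xE2E704
s_4 = InvRound(s_3, k_2) = 0x5AFE2E
s_5 = InvRound(s_4, k_1) = 0x9885AF
s_6 = InvRound(s_5, k_0) = 0x8AB988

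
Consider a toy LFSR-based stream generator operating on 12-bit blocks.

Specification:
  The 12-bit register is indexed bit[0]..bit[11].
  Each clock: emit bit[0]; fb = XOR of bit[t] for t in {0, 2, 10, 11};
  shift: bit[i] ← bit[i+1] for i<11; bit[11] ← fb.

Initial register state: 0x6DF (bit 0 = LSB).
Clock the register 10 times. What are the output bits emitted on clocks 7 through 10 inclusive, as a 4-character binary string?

reg_0 = 0x6DF
clock 1: out=1, reg = 0xB6F
clock 2: out=1, reg = 0xDB7
clock 3: out=1, reg = 0x6DB
clock 4: out=1, reg = 0x36D
clock 5: out=1, reg = 0x1B6
clock 6: out=0, reg = 0x8DB
clock 7: out=1, reg = 0x46D
clock 8: out=1, reg = 0xA36
clock 9: out=0, reg = 0x51B
clock 10: out=1, reg = 0x28D

1101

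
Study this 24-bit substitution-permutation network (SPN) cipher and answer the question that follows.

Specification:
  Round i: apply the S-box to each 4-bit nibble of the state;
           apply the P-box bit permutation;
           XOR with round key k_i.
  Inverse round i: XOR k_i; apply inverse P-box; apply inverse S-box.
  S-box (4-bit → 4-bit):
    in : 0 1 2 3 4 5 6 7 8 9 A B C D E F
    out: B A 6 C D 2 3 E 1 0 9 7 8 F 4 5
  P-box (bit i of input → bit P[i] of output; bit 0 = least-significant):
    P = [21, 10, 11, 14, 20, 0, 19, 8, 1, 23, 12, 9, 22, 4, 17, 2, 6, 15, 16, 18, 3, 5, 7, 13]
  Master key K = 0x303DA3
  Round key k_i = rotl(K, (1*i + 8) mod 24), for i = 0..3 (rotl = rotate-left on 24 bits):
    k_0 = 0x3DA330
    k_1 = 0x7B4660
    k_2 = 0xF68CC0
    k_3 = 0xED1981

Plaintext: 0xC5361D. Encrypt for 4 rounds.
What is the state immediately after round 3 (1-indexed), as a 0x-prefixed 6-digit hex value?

s_0 = plaintext = 0xC5361D
s_1 = Round(s_0, k_0) = 0x9F4E37
s_2 = Round(s_1, k_1) = 0x301B24
s_3 = Round(s_2, k_2) = 0x5A7417
s_4 = Round(s_3, k_3) = 0xEB46F6

0x5A7417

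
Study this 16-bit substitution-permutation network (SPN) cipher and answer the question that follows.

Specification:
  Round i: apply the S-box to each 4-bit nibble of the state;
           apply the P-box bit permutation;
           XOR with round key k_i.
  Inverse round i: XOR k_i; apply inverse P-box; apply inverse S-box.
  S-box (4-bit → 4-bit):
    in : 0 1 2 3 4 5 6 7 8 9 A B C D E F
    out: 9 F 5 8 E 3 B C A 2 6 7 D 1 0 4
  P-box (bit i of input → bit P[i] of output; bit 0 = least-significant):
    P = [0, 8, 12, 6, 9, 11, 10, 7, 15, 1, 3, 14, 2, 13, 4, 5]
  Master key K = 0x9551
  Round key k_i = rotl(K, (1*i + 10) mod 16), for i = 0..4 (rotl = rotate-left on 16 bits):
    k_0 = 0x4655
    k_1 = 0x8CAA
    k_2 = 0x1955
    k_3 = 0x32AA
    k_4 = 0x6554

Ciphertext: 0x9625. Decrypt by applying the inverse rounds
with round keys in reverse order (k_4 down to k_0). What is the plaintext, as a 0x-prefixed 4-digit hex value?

s_0 = ciphertext = 0x9625
s_1 = InvRound(s_0, k_4) = 0x40D1
s_2 = InvRound(s_1, k_3) = 0x44DC
s_3 = InvRound(s_2, k_2) = 0xE74B
s_4 = InvRound(s_3, k_1) = 0x8366
s_5 = InvRound(s_4, k_0) = 0x76F5

0x76F5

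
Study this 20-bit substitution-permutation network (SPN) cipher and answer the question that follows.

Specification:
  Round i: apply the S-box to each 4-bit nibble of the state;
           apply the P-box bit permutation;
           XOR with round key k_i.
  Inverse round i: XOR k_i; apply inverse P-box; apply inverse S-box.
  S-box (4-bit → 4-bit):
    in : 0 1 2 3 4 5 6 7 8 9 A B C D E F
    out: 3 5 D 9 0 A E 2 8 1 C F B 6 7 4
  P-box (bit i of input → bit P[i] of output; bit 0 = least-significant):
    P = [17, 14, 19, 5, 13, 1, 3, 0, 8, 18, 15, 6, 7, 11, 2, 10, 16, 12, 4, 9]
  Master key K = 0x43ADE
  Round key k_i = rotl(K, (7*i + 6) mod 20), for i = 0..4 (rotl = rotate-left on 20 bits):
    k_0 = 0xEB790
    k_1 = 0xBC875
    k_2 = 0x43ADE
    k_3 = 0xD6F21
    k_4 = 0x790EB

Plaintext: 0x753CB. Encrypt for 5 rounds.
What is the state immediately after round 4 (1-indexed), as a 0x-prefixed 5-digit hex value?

s_0 = plaintext = 0x753CB
s_1 = Round(s_0, k_0) = 0x4CAF3
s_2 = Round(s_1, k_1) = 0x9449D
s_3 = Round(s_2, k_2) = 0xD5ADE
s_4 = Round(s_3, k_3) = 0x7B37B
s_5 = Round(s_4, k_4) = 0xDCD0D

0x7B37B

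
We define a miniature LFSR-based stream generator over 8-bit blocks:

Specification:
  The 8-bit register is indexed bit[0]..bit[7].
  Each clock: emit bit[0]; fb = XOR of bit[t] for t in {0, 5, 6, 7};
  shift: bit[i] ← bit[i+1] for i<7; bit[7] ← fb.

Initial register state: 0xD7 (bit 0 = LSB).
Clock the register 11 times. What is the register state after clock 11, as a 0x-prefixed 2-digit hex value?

reg_0 = 0xD7
clock 1: out=1, reg = 0xEB
clock 2: out=1, reg = 0x75
clock 3: out=1, reg = 0xBA
clock 4: out=0, reg = 0x5D
clock 5: out=1, reg = 0x2E
clock 6: out=0, reg = 0x97
clock 7: out=1, reg = 0x4B
clock 8: out=1, reg = 0x25
clock 9: out=1, reg = 0x12
clock 10: out=0, reg = 0x09
clock 11: out=1, reg = 0x84

0x84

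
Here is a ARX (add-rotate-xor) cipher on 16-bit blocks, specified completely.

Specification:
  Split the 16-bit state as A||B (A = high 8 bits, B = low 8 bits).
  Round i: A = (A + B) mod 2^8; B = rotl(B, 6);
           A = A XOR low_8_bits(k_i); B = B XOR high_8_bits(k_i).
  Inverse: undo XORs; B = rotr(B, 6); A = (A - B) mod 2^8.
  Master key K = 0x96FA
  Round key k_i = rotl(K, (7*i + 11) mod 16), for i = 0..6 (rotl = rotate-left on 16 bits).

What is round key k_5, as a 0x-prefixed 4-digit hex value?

K = 0x96FA
k_0 = rotl(K, (7*0+11) mod 16) = rotl(K, 11) = 0xD4B7
k_1 = rotl(K, (7*1+11) mod 16) = rotl(K, 2) = 0x5BEA
k_2 = rotl(K, (7*2+11) mod 16) = rotl(K, 9) = 0xF52D
k_3 = rotl(K, (7*3+11) mod 16) = rotl(K, 0) = 0x96FA
k_4 = rotl(K, (7*4+11) mod 16) = rotl(K, 7) = 0x7D4B
k_5 = rotl(K, (7*5+11) mod 16) = rotl(K, 14) = 0xA5BE

0xA5BE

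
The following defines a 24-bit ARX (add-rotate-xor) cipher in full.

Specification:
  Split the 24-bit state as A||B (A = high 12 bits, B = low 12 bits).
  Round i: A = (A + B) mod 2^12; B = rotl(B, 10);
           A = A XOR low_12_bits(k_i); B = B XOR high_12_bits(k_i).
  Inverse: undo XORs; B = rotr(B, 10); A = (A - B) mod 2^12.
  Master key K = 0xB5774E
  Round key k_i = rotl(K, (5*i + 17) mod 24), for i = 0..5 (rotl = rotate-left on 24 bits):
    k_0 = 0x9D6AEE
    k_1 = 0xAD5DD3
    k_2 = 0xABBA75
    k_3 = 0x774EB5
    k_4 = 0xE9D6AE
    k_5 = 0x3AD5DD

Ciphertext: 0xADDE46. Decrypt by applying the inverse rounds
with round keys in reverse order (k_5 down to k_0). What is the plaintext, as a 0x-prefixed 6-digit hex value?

s_0 = ciphertext = 0xADDE46
s_1 = InvRound(s_0, k_5) = 0x7517AF
s_2 = InvRound(s_1, k_4) = 0xD354CA
s_3 = InvRound(s_2, k_3) = 0x488EF8
s_4 = InvRound(s_3, k_2) = 0xDF010D
s_5 = InvRound(s_4, k_1) = 0x0C1F62
s_6 = InvRound(s_5, k_0) = 0xF5EAD1

0xF5EAD1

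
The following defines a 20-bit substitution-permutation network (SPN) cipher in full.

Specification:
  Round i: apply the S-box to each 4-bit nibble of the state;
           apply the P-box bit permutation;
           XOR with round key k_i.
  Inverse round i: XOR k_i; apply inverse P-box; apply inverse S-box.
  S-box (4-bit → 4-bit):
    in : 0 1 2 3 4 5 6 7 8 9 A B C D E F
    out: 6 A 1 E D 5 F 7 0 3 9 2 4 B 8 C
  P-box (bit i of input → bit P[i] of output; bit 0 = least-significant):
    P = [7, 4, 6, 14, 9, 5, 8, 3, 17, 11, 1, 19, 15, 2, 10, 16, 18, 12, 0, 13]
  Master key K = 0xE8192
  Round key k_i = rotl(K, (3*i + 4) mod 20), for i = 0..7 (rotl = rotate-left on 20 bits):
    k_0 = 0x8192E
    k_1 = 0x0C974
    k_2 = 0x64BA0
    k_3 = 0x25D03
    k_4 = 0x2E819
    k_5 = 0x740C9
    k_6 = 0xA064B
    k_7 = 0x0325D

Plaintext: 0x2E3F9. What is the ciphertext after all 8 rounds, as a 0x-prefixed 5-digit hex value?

s_0 = plaintext = 0x2E3F9
s_1 = Round(s_0, k_0) = 0x510B4
s_2 = Round(s_1, k_1) = 0x58193
s_3 = Round(s_2, k_2) = 0xA01D1
s_4 = Round(s_3, k_3) = 0xE333F
s_5 = Round(s_4, k_4) = 0xB8577
s_6 = Round(s_5, k_5) = 0x5533B
s_7 = Round(s_6, k_6) = 0x68B70
s_8 = Round(s_7, k_7) = 0x4092C

0x4092C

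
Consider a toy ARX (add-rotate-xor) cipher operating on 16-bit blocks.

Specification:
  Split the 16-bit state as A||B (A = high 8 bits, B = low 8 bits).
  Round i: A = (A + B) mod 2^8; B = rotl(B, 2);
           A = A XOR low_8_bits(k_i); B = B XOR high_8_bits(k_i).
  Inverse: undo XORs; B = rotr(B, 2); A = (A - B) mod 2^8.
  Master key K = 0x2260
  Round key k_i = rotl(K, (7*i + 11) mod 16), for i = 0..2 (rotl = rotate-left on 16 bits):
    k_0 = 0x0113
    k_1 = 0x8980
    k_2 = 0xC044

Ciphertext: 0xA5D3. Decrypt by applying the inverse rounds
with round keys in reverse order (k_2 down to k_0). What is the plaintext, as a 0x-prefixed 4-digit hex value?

0xC594

s_0 = ciphertext = 0xA5D3
s_1 = InvRound(s_0, k_2) = 0x1DC4
s_2 = InvRound(s_1, k_1) = 0x4A53
s_3 = InvRound(s_2, k_0) = 0xC594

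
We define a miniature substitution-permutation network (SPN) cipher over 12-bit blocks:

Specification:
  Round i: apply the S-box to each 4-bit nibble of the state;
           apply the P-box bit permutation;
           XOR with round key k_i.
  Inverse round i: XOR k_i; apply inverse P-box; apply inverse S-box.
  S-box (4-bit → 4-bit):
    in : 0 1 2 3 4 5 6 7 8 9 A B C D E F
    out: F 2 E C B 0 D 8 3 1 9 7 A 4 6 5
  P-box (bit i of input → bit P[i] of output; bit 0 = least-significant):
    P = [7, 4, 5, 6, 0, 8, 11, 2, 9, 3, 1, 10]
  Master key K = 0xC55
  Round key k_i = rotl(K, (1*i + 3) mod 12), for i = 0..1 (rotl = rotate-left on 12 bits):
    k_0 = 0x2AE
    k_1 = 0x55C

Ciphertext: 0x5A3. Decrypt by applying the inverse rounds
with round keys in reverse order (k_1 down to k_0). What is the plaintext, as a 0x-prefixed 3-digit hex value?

0x235

s_0 = ciphertext = 0x5A3
s_1 = InvRound(s_0, k_1) = 0xEA0
s_2 = InvRound(s_1, k_0) = 0x235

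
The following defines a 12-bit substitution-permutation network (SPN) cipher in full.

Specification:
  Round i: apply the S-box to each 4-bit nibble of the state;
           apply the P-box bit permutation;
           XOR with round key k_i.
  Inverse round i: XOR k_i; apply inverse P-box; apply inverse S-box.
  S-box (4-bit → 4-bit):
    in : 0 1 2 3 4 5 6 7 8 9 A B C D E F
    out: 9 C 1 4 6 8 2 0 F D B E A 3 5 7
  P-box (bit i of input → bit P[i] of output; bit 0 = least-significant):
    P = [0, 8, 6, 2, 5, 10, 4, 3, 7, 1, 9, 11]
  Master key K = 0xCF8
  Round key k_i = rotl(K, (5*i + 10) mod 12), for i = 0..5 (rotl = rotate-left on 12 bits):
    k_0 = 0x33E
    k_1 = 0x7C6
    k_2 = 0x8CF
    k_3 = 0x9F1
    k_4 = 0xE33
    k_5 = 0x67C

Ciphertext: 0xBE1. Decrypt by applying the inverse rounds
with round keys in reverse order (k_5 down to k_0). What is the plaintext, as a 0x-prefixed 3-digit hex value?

s_0 = ciphertext = 0xBE1
s_1 = InvRound(s_0, k_5) = 0x0BA
s_2 = InvRound(s_1, k_4) = 0x9C2
s_3 = InvRound(s_2, k_3) = 0x6E2
s_4 = InvRound(s_3, k_2) = 0x1A0
s_5 = InvRound(s_4, k_1) = 0x4D1
s_6 = InvRound(s_5, k_0) = 0xFA8

0xFA8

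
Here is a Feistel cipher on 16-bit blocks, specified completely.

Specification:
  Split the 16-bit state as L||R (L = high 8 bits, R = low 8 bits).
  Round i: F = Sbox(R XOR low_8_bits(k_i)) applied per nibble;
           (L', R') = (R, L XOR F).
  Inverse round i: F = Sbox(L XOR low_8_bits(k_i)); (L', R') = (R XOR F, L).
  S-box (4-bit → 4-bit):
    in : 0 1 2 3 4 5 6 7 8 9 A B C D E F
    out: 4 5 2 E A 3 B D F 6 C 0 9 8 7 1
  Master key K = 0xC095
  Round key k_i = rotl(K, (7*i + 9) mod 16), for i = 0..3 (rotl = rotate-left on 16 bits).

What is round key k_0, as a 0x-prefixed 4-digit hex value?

K = 0xC095
k_0 = rotl(K, (7*0+9) mod 16) = rotl(K, 9) = 0x2B81

0x2B81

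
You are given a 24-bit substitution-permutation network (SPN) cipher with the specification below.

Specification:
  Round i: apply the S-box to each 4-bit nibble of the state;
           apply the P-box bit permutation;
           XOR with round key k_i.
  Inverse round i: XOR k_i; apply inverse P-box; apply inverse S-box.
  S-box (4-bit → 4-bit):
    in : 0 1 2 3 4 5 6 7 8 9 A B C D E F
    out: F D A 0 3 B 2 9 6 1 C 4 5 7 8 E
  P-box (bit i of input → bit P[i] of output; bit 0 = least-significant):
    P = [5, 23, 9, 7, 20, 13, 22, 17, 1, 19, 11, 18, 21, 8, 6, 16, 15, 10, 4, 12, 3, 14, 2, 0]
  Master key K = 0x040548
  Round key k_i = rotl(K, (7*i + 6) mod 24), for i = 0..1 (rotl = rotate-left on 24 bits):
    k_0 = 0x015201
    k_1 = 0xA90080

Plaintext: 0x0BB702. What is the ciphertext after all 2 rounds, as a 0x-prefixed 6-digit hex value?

s_0 = plaintext = 0x0BB702
s_1 = Round(s_0, k_0) = 0xD732DE
s_2 = Round(s_1, k_1) = 0xF5F00C

0xF5F00C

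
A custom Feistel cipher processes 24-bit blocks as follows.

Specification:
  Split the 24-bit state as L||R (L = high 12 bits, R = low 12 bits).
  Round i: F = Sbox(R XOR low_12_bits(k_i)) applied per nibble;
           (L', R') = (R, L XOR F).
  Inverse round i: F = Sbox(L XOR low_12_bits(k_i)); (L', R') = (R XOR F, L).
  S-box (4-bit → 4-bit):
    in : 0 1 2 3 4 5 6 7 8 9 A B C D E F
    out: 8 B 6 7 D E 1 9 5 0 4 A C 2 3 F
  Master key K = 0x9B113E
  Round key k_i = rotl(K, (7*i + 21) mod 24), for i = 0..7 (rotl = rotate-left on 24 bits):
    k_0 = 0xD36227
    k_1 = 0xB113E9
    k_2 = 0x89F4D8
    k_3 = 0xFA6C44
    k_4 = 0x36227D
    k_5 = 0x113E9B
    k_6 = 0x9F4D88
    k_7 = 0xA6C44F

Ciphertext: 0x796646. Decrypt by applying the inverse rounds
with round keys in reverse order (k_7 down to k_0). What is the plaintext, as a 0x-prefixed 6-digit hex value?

s_0 = ciphertext = 0x796646
s_1 = InvRound(s_0, k_7) = 0x166796
s_2 = InvRound(s_1, k_6) = 0xBA5166
s_3 = InvRound(s_2, k_5) = 0xF15BA5
s_4 = InvRound(s_3, k_4) = 0x9B0F15
s_5 = InvRound(s_4, k_3) = 0x1E89B0
s_6 = InvRound(s_5, k_2) = 0x7C81E8
s_7 = InvRound(s_6, k_1) = 0xC837C8
s_8 = InvRound(s_7, k_0) = 0x485C83

0x485C83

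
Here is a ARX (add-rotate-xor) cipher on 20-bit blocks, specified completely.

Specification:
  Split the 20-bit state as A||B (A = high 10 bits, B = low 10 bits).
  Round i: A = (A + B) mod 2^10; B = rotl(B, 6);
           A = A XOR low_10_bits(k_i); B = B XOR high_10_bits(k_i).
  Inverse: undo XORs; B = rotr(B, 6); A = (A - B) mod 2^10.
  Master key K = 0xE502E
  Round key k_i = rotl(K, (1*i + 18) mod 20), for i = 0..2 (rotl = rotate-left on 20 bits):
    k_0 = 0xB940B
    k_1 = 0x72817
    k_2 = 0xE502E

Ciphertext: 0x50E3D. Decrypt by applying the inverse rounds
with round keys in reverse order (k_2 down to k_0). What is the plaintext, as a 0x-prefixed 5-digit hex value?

0x9B28C

s_0 = ciphertext = 0x50E3D
s_1 = InvRound(s_0, k_2) = 0xB5E96
s_2 = InvRound(s_1, k_1) = 0x3CDCD
s_3 = InvRound(s_2, k_0) = 0x9B28C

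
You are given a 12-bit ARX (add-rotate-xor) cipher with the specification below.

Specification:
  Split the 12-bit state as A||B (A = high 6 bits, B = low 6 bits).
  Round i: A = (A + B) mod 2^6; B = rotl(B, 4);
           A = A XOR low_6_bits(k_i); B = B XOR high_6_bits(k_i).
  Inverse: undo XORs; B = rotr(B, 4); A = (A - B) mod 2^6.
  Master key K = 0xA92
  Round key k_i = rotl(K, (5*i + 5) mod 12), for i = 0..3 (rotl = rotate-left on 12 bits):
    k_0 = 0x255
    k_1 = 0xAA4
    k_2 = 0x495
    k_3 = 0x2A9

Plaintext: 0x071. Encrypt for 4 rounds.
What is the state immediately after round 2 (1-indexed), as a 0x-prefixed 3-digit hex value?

s_0 = plaintext = 0x071
s_1 = Round(s_0, k_0) = 0x9D5
s_2 = Round(s_1, k_1) = 0x63F
s_3 = Round(s_2, k_2) = 0x0AD
s_4 = Round(s_3, k_3) = 0x191

0x63F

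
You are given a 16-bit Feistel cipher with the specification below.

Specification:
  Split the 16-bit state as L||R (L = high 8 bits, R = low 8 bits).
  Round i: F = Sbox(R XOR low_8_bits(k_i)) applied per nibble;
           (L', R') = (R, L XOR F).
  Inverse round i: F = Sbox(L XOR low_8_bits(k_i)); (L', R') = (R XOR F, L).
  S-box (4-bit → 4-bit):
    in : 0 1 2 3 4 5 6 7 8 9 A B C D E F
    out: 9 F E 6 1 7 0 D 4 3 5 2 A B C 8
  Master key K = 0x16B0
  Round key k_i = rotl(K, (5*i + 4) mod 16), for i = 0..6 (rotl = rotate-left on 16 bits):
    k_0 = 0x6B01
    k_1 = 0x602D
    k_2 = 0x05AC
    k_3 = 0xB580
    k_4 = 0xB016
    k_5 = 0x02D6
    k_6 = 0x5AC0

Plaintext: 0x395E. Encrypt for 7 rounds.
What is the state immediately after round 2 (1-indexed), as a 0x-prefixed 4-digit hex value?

0x4154

s_0 = plaintext = 0x395E
s_1 = Round(s_0, k_0) = 0x5E41
s_2 = Round(s_1, k_1) = 0x4154
s_3 = Round(s_2, k_2) = 0x54C5
s_4 = Round(s_3, k_3) = 0xC543
s_5 = Round(s_4, k_4) = 0x43B2
s_6 = Round(s_5, k_5) = 0xB242
s_7 = Round(s_6, k_6) = 0x42FC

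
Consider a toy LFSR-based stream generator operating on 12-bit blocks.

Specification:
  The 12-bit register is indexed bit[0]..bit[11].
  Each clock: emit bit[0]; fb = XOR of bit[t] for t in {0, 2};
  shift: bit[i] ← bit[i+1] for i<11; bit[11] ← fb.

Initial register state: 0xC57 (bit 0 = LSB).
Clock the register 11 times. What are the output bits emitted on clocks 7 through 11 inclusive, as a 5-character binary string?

10001

reg_0 = 0xC57
clock 1: out=1, reg = 0x62B
clock 2: out=1, reg = 0xB15
clock 3: out=1, reg = 0x58A
clock 4: out=0, reg = 0x2C5
clock 5: out=1, reg = 0x162
clock 6: out=0, reg = 0x0B1
clock 7: out=1, reg = 0x858
clock 8: out=0, reg = 0x42C
clock 9: out=0, reg = 0xA16
clock 10: out=0, reg = 0xD0B
clock 11: out=1, reg = 0xE85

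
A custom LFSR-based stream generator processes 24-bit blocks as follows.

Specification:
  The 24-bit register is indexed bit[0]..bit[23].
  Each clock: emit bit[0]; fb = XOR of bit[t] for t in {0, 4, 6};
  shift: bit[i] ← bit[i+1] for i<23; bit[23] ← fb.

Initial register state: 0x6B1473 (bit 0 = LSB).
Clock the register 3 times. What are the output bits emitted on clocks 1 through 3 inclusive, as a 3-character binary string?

reg_0 = 0x6B1473
clock 1: out=1, reg = 0xB58A39
clock 2: out=1, reg = 0x5AC51C
clock 3: out=0, reg = 0xAD628E

110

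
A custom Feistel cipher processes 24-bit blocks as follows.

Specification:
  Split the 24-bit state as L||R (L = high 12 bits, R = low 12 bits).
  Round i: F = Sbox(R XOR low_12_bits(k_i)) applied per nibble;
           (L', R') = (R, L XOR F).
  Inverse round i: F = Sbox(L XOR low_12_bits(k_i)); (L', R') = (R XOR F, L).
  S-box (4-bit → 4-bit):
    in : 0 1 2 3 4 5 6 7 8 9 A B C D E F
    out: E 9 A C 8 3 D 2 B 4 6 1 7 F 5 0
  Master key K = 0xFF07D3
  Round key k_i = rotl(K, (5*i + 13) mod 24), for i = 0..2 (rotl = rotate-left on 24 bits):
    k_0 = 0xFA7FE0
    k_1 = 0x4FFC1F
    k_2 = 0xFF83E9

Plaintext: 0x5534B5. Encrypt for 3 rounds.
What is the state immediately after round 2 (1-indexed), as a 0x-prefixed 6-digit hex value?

s_0 = plaintext = 0x5534B5
s_1 = Round(s_0, k_0) = 0x4B5460
s_2 = Round(s_1, k_1) = 0x460F95
s_3 = Round(s_2, k_2) = 0xF95347

0x460F95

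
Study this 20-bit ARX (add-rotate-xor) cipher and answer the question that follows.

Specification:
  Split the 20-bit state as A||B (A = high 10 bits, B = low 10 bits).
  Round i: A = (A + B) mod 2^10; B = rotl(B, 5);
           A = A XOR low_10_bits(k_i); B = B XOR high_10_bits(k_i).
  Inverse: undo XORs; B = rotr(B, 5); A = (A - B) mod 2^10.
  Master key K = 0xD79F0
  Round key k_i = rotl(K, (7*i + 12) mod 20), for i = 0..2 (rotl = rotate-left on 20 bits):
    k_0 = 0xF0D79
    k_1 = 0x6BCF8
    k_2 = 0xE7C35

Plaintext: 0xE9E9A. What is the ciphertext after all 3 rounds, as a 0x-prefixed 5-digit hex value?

0xADEE5

s_0 = plaintext = 0xE9E9A
s_1 = Round(s_0, k_0) = 0xCE097
s_2 = Round(s_1, k_1) = 0xCDF4B
s_3 = Round(s_2, k_2) = 0xADEE5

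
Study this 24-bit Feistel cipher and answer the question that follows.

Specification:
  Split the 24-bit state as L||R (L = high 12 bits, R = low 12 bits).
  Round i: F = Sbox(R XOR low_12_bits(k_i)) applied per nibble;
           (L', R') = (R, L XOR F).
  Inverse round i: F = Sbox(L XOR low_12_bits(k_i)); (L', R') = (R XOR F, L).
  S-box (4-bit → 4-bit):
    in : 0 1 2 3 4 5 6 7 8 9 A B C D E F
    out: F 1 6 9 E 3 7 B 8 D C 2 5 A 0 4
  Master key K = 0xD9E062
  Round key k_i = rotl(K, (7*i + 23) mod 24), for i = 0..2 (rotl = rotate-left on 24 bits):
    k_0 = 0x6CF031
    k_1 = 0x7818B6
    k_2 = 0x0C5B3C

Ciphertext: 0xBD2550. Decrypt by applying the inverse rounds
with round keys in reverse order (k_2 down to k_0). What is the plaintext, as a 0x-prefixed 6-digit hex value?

s_0 = ciphertext = 0xBD2550
s_1 = InvRound(s_0, k_2) = 0xA50BD2
s_2 = InvRound(s_1, k_1) = 0xDD5A50
s_3 = InvRound(s_2, k_0) = 0x05EDD5

0x05EDD5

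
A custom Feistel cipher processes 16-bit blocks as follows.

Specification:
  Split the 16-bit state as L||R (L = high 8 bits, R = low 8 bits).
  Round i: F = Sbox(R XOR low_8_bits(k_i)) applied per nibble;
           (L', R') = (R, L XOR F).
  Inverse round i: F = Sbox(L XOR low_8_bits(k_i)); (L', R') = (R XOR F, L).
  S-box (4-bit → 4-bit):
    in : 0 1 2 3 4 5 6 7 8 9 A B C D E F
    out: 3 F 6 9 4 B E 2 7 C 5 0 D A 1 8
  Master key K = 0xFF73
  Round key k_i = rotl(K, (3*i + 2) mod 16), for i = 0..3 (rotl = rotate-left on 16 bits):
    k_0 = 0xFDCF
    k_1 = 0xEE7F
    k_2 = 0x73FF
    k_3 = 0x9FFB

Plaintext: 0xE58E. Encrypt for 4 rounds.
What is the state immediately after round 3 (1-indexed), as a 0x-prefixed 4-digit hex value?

0x250F

s_0 = plaintext = 0xE58E
s_1 = Round(s_0, k_0) = 0x8EAA
s_2 = Round(s_1, k_1) = 0xAA25
s_3 = Round(s_2, k_2) = 0x250F
s_4 = Round(s_3, k_3) = 0x0FA1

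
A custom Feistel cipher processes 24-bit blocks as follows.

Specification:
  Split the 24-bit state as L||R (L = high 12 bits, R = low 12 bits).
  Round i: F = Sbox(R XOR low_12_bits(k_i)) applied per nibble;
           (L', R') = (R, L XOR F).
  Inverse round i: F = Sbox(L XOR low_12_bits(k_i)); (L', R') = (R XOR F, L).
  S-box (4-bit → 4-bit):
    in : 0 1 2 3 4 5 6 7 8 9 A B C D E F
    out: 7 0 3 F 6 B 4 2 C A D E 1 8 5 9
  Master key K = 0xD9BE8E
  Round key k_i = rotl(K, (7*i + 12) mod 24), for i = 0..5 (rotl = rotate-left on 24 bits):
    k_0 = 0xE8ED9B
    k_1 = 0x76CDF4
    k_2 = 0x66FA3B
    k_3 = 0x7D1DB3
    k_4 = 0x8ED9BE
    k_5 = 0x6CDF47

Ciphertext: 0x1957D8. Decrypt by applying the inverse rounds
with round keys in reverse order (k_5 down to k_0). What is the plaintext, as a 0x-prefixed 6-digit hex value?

s_0 = ciphertext = 0x1957D8
s_1 = InvRound(s_0, k_5) = 0x25B195
s_2 = InvRound(s_1, k_4) = 0xFCE25B
s_3 = InvRound(s_2, k_3) = 0x173FCE
s_4 = InvRound(s_3, k_2) = 0x1A2173
s_5 = InvRound(s_4, k_1) = 0x0C71A2
s_6 = InvRound(s_5, k_0) = 0x9130C7

0x9130C7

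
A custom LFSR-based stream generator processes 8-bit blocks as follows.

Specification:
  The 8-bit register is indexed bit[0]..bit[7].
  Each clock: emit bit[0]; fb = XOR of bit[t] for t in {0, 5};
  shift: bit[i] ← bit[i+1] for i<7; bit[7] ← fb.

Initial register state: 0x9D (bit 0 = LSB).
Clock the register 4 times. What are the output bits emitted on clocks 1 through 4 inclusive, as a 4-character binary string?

1011

reg_0 = 0x9D
clock 1: out=1, reg = 0xCE
clock 2: out=0, reg = 0x67
clock 3: out=1, reg = 0x33
clock 4: out=1, reg = 0x19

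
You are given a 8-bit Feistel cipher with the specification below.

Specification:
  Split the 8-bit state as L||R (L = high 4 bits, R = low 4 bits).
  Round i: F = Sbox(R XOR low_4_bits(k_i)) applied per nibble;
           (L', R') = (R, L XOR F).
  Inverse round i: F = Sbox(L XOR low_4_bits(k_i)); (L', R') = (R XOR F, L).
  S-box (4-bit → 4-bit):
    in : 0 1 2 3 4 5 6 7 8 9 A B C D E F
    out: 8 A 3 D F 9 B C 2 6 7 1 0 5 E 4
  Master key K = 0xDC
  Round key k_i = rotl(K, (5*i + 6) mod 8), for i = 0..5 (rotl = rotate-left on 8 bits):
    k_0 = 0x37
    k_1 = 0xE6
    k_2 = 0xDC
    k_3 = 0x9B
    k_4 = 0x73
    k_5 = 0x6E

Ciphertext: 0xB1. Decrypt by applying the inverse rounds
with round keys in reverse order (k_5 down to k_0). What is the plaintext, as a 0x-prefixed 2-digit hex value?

0xF1

s_0 = ciphertext = 0xB1
s_1 = InvRound(s_0, k_5) = 0x8B
s_2 = InvRound(s_1, k_4) = 0xA8
s_3 = InvRound(s_2, k_3) = 0x2A
s_4 = InvRound(s_3, k_2) = 0x42
s_5 = InvRound(s_4, k_1) = 0x14
s_6 = InvRound(s_5, k_0) = 0xF1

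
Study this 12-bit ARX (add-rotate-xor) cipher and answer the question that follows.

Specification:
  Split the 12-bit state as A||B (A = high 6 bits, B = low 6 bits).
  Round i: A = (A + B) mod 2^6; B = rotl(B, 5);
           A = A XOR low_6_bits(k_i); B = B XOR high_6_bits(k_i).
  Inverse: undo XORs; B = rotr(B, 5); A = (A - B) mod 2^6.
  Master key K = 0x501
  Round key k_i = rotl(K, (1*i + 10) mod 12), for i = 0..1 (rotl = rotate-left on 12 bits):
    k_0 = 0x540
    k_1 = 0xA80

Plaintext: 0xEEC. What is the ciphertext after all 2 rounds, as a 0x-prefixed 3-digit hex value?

s_0 = plaintext = 0xEEC
s_1 = Round(s_0, k_0) = 0x9C3
s_2 = Round(s_1, k_1) = 0xA8B

0xA8B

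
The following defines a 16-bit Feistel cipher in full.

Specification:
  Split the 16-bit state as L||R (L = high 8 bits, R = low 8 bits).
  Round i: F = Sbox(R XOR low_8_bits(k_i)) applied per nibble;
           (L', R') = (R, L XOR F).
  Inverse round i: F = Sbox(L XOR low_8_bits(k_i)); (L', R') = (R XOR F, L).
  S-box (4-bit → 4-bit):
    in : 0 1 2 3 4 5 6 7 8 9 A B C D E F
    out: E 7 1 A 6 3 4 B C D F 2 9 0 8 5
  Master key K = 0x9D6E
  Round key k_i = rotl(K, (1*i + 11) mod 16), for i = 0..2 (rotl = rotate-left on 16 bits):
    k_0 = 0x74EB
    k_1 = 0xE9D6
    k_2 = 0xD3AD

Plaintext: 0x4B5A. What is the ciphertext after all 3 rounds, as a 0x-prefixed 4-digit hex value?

s_0 = plaintext = 0x4B5A
s_1 = Round(s_0, k_0) = 0x5A6C
s_2 = Round(s_1, k_1) = 0x6C75
s_3 = Round(s_2, k_2) = 0x7560

0x7560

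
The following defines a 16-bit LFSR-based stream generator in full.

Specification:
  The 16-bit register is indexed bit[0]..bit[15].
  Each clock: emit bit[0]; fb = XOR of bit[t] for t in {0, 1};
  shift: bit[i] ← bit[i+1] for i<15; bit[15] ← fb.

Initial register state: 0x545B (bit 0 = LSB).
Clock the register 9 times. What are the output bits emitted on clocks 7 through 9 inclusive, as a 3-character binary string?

reg_0 = 0x545B
clock 1: out=1, reg = 0x2A2D
clock 2: out=1, reg = 0x9516
clock 3: out=0, reg = 0xCA8B
clock 4: out=1, reg = 0x6545
clock 5: out=1, reg = 0xB2A2
clock 6: out=0, reg = 0xD951
clock 7: out=1, reg = 0xECA8
clock 8: out=0, reg = 0x7654
clock 9: out=0, reg = 0x3B2A

100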